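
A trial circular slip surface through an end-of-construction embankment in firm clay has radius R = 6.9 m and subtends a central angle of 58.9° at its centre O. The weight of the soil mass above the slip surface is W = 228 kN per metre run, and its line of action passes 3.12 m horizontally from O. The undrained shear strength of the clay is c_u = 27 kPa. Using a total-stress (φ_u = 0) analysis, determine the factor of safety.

FS = 1.86

Taking moments about the centre O, the resisting moment is provided by the undrained shear strength acting along the arc:
Arc length L_a = R·θ = 6.9·(58.9°·π/180) = 6.9·1.0280 = 7.09 m
M_R = c_u·L_a·R = 27·7.09·6.9 = 1321.5 kN·m/m
M_D = W·d = 228·3.12 = 711.4 kN·m/m
FS = M_R / M_D = 1321.5 / 711.4 = 1.858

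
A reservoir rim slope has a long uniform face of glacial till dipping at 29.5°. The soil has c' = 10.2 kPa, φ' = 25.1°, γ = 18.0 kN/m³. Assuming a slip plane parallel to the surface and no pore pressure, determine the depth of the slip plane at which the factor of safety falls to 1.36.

z = 2.49 m

Setting FS = 1.36 in FS = [c' + γz cos²β tanφ'] / [γz sinβ cosβ] and solving for z:
z = c' / [γ cosβ (FS·sinβ − cosβ·tanφ')]
  = 10.2 / [18.0·cos29.5°·(1.36·sin29.5° − cos29.5°·tan25.1°)]
  = 10.2 / [18.0·0.8704·(1.36·0.4924 − 0.8704·0.4684)]
  = 10.2 / 4.1045 = 2.485 m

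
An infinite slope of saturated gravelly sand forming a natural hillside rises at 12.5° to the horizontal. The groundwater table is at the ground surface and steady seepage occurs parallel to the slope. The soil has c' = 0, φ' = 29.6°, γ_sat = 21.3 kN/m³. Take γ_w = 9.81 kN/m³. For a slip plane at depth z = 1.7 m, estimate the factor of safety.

FS = 1.38

With seepage parallel to the slope and the water table at the surface, the effective normal stress on the slip plane uses the buoyant unit weight γ' = γ_sat − γ_w while the driving shear stress uses γ_sat:
FS = [c' + γ' z cos²β tanφ'] / [γ_sat z sinβ cosβ]
(For c' = 0 this reduces to FS = (γ'/γ_sat)·tanφ'/tanβ.)
γ' = 21.3 − 9.81 = 11.49 kN/m³
Numerator = 0.0 + 11.49·1.7·cos²12.5°·tan29.6° = 0.0 + 11.49·1.7·0.9532·0.5681 = 10.576 kPa
Denominator = 21.3·1.7·sin12.5°·cos12.5° = 21.3·1.7·0.2164·0.9763 = 7.652 kPa
FS = 10.576 / 7.652 = 1.382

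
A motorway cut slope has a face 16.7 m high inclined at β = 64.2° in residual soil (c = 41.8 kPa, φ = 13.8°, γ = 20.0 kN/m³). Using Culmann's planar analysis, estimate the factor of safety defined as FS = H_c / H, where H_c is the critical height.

FS = 1.21

H_c = (4c/γ) · sinβ cosφ / [1 − cos(β − φ)]
    = (4·41.8/20.0) · sin64.2°·cos13.8° / [1 − cos50.4°]
    = 8.360 · 0.8743 / 0.3626 = 20.16 m
FS = H_c / H = 20.16 / 16.7 = 1.207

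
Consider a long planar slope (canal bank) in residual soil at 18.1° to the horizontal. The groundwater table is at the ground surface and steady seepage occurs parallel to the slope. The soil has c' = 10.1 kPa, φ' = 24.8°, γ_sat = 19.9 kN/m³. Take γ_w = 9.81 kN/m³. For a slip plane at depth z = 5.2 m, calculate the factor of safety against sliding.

FS = 1.05

With seepage parallel to the slope and the water table at the surface, the effective normal stress on the slip plane uses the buoyant unit weight γ' = γ_sat − γ_w while the driving shear stress uses γ_sat:
FS = [c' + γ' z cos²β tanφ'] / [γ_sat z sinβ cosβ]
γ' = 19.9 − 9.81 = 10.09 kN/m³
Numerator = 10.1 + 10.09·5.2·cos²18.1°·tan24.8° = 10.1 + 10.09·5.2·0.9035·0.4621 = 32.004 kPa
Denominator = 19.9·5.2·sin18.1°·cos18.1° = 19.9·5.2·0.3107·0.9505 = 30.558 kPa
FS = 32.004 / 30.558 = 1.047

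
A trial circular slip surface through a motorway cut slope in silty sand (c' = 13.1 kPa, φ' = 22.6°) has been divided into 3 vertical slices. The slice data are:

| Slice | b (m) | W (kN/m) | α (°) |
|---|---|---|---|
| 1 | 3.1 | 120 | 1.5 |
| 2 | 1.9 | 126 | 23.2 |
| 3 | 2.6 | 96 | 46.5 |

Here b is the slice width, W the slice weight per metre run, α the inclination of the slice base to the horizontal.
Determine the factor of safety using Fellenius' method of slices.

FS = 1.98

Ordinary method of slices: FS = Σ[c'·Δl_i + (W_i cosα_i)·tanφ'] / Σ W_i sinα_i, with Δl_i = b_i / cosα_i.
Slice 1: Δl = 3.1/cos1.5° = 3.101 m; N'_1 = 120·cos1.5° = 120.0; c'Δl = 40.62; W sinα = 3.1
Slice 2: Δl = 1.9/cos23.2° = 2.067 m; N'_2 = 126·cos23.2° = 115.8; c'Δl = 27.08; W sinα = 49.6
Slice 3: Δl = 2.6/cos46.5° = 3.777 m; N'_3 = 96·cos46.5° = 66.1; c'Δl = 49.48; W sinα = 69.6
Σc'Δl = 117.2 kN/m; ΣN' = 301.9 kN/m; ΣW sinα = 122.4 kN/m
Resisting = 117.2 + 301.9·tan22.6° = 117.2 + 125.6 = 242.8 kN/m
FS = 242.8 / 122.4 = 1.984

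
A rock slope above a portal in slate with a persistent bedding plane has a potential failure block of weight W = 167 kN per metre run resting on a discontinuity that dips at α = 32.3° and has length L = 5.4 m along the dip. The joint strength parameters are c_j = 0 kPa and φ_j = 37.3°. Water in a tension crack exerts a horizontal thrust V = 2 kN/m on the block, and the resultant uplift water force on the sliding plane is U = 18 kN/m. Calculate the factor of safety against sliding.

Resolving the block weight along and normal to the plane and applying the Mohr–Coulomb strength on the joint:
N' = W cosα − U − V sinα = 167·cos32.3° − 18 − 2·sin32.3° = 122.1 kN/m
Driving force T = W sinα + V cosα = 167·sin32.3° + 2·cos32.3° = 90.9 kN/m
Resisting force R = c_j·L + N'·tanφ_j = 0·5.4 + 122.1·tan37.3° = 0.0 + 93.0 = 93.0 kN/m
FS = R / T = 93.0 / 90.9 = 1.023

FS = 1.02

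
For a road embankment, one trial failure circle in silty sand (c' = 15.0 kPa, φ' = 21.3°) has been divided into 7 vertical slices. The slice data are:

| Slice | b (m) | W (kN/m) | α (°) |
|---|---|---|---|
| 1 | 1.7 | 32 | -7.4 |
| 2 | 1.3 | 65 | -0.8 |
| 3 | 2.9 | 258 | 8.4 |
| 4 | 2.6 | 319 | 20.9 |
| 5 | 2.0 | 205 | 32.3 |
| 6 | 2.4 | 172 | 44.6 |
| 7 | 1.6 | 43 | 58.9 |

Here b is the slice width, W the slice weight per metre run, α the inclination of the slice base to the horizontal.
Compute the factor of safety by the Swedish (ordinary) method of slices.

FS = 1.55

Ordinary method of slices: FS = Σ[c'·Δl_i + (W_i cosα_i)·tanφ'] / Σ W_i sinα_i, with Δl_i = b_i / cosα_i.
Slice 1: Δl = 1.7/cos(-7.4°) = 1.714 m; N'_1 = 32·cos(-7.4°) = 31.7; c'Δl = 25.71; W sinα = -4.1
Slice 2: Δl = 1.3/cos(-0.8°) = 1.300 m; N'_2 = 65·cos(-0.8°) = 65.0; c'Δl = 19.50; W sinα = -0.9
Slice 3: Δl = 2.9/cos8.4° = 2.931 m; N'_3 = 258·cos8.4° = 255.2; c'Δl = 43.97; W sinα = 37.7
Slice 4: Δl = 2.6/cos20.9° = 2.783 m; N'_4 = 319·cos20.9° = 298.0; c'Δl = 41.75; W sinα = 113.8
Slice 5: Δl = 2.0/cos32.3° = 2.366 m; N'_5 = 205·cos32.3° = 173.3; c'Δl = 35.49; W sinα = 109.5
Slice 6: Δl = 2.4/cos44.6° = 3.371 m; N'_6 = 172·cos44.6° = 122.5; c'Δl = 50.56; W sinα = 120.8
Slice 7: Δl = 1.6/cos58.9° = 3.098 m; N'_7 = 43·cos58.9° = 22.2; c'Δl = 46.46; W sinα = 36.8
Σc'Δl = 263.5 kN/m; ΣN' = 967.9 kN/m; ΣW sinα = 413.6 kN/m
Resisting = 263.5 + 967.9·tan21.3° = 263.5 + 377.4 = 640.8 kN/m
FS = 640.8 / 413.6 = 1.549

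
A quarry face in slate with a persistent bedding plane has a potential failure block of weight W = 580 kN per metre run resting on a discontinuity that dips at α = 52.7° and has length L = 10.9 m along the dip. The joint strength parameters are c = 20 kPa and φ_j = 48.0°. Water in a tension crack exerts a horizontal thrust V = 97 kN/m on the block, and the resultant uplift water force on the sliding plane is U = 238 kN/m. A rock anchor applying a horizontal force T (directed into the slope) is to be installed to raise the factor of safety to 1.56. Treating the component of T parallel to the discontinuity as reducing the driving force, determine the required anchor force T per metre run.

T = 302 kN/m

Resolving forces along and normal to the sliding plane, with the horizontal anchor force T adding T·sinα to the effective normal force and T·cosα acting up the plane against the driving force:
FS = [cL + (W cosα − U − V sinα + T sinα) tanφ_j] / [W sinα + V cosα − T cosα]
Without the anchor: N' = 36.3 kN/m, driving T_d = 520.2 kN/m, resisting R = 20·10.9 + 36.3·tan48.0° = 258.3 kN/m, FS = 0.50.
Setting FS = 1.56 and solving for T:
1.56·(520.2 − T cos52.7°) = 258.3 + T sin52.7°·tan48.0°
T·(sin52.7°·tan48.0° + 1.56·cos52.7°) = 1.56·520.2 − 258.3
T·(0.7955·1.1106 + 1.56·0.6060) = 811.4 − 258.3 = 553.1
T·1.8288 = 553.1
T = 302.4 kN/m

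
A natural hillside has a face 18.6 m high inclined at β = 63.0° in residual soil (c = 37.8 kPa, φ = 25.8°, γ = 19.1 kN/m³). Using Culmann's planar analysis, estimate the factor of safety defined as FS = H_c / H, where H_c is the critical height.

FS = 1.68

H_c = (4c/γ) · sinβ cosφ / [1 − cos(β − φ)]
    = (4·37.8/19.1) · sin63.0°·cos25.8° / [1 − cos37.2°]
    = 7.916 · 0.8022 / 0.2035 = 31.21 m
FS = H_c / H = 31.21 / 18.6 = 1.678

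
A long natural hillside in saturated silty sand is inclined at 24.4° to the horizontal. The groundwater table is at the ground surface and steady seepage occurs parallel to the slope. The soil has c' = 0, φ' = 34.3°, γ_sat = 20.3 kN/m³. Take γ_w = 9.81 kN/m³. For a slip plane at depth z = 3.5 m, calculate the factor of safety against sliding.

With seepage parallel to the slope and the water table at the surface, the effective normal stress on the slip plane uses the buoyant unit weight γ' = γ_sat − γ_w while the driving shear stress uses γ_sat:
FS = [c' + γ' z cos²β tanφ'] / [γ_sat z sinβ cosβ]
(For c' = 0 this reduces to FS = (γ'/γ_sat)·tanφ'/tanβ.)
γ' = 20.3 − 9.81 = 10.49 kN/m³
Numerator = 0.0 + 10.49·3.5·cos²24.4°·tan34.3° = 0.0 + 10.49·3.5·0.8293·0.6822 = 20.771 kPa
Denominator = 20.3·3.5·sin24.4°·cos24.4° = 20.3·3.5·0.4131·0.9107 = 26.730 kPa
FS = 20.771 / 26.730 = 0.777

FS = 0.78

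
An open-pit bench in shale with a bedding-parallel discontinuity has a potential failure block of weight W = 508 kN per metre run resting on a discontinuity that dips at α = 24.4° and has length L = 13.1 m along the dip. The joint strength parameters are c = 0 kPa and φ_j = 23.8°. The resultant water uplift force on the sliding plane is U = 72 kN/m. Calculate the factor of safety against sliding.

FS = 0.82

Resolving the block weight along and normal to the plane and applying the Mohr–Coulomb strength on the joint:
N' = W cosα − U = 508·cos24.4° − 72 = 390.6 kN/m
Driving force T = W sinα = 508·sin24.4° = 209.9 kN/m
Resisting force R = c·L + N'·tanφ_j = 0·13.1 + 390.6·tan23.8° = 0.0 + 172.3 = 172.3 kN/m
FS = R / T = 172.3 / 209.9 = 0.821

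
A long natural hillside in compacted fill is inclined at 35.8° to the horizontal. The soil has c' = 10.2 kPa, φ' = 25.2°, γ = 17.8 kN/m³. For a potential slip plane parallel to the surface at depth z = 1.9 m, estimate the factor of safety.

FS = 1.29

For an infinite slope with a slip plane parallel to the surface (no pore pressure): FS = [c' + γz cos²β tanφ'] / [γz sinβ cosβ].
γz = 17.8·1.9 = 33.82 kN/m²
Numerator = 10.2 + 33.82·cos²35.8°·tan25.2° = 10.2 + 33.82·0.6578·0.4706 = 20.669 kPa
Denominator = 33.82·sin35.8°·cos35.8° = 33.82·0.5850·0.8111 = 16.045 kPa
FS = 20.669 / 16.045 = 1.288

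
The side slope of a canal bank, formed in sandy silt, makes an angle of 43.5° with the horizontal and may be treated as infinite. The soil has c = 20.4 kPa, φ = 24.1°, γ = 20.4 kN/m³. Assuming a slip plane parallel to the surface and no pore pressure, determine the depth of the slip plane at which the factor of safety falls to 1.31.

Setting FS = 1.31 in FS = [c + γz cos²β tanφ] / [γz sinβ cosβ] and solving for z:
z = c / [γ cosβ (FS·sinβ − cosβ·tanφ)]
  = 20.4 / [20.4·cos43.5°·(1.31·sin43.5° − cos43.5°·tan24.1°)]
  = 20.4 / [20.4·0.7254·(1.31·0.6884 − 0.7254·0.4473)]
  = 20.4 / 8.5422 = 2.388 m

z = 2.39 m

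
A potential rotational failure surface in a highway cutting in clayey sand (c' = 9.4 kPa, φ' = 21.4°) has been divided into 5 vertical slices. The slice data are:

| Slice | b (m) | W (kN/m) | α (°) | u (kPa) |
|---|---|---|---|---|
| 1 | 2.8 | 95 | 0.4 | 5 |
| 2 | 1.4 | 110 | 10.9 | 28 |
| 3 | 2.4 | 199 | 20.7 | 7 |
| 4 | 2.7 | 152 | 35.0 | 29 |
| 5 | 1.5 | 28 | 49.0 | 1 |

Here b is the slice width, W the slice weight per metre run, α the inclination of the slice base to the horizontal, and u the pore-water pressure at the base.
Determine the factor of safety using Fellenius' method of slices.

Ordinary method of slices: FS = Σ[c'·Δl_i + (W_i cosα_i − u_i·Δl_i)·tanφ'] / Σ W_i sinα_i, with Δl_i = b_i / cosα_i.
Slice 1: Δl = 2.8/cos0.4° = 2.800 m; N'_1 = 95·cos0.4° − 5·2.800 = 81.0; c'Δl = 26.32; W sinα = 0.7
Slice 2: Δl = 1.4/cos10.9° = 1.426 m; N'_2 = 110·cos10.9° − 28·1.426 = 68.1; c'Δl = 13.40; W sinα = 20.8
Slice 3: Δl = 2.4/cos20.7° = 2.566 m; N'_3 = 199·cos20.7° − 7·2.566 = 168.2; c'Δl = 24.12; W sinα = 70.3
Slice 4: Δl = 2.7/cos35.0° = 3.296 m; N'_4 = 152·cos35.0° − 29·3.296 = 28.9; c'Δl = 30.98; W sinα = 87.2
Slice 5: Δl = 1.5/cos49.0° = 2.286 m; N'_5 = 28·cos49.0° − 1·2.286 = 16.1; c'Δl = 21.49; W sinα = 21.1
Σc'Δl = 116.3 kN/m; ΣN' = 362.3 kN/m; ΣW sinα = 200.1 kN/m
Resisting = 116.3 + 362.3·tan21.4° = 116.3 + 142.0 = 258.3 kN/m
FS = 258.3 / 200.1 = 1.291

FS = 1.29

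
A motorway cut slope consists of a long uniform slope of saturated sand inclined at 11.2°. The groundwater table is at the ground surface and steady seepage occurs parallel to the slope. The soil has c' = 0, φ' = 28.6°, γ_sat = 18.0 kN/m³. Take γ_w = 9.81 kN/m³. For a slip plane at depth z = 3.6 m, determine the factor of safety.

With seepage parallel to the slope and the water table at the surface, the effective normal stress on the slip plane uses the buoyant unit weight γ' = γ_sat − γ_w while the driving shear stress uses γ_sat:
FS = [c' + γ' z cos²β tanφ'] / [γ_sat z sinβ cosβ]
(For c' = 0 this reduces to FS = (γ'/γ_sat)·tanφ'/tanβ.)
γ' = 18.0 − 9.81 = 8.19 kN/m³
Numerator = 0.0 + 8.19·3.6·cos²11.2°·tan28.6° = 0.0 + 8.19·3.6·0.9623·0.5452 = 15.469 kPa
Denominator = 18.0·3.6·sin11.2°·cos11.2° = 18.0·3.6·0.1942·0.9810 = 12.347 kPa
FS = 15.469 / 12.347 = 1.253

FS = 1.25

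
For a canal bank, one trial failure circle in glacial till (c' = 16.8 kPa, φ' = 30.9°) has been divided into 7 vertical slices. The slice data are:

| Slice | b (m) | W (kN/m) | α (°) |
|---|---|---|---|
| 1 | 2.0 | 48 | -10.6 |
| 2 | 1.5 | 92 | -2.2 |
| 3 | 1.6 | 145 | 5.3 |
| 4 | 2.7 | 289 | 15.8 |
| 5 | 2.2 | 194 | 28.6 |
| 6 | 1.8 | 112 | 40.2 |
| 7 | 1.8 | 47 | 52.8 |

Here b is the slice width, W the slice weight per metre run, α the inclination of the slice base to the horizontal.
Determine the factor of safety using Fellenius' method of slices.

Ordinary method of slices: FS = Σ[c'·Δl_i + (W_i cosα_i)·tanφ'] / Σ W_i sinα_i, with Δl_i = b_i / cosα_i.
Slice 1: Δl = 2.0/cos(-10.6°) = 2.035 m; N'_1 = 48·cos(-10.6°) = 47.2; c'Δl = 34.18; W sinα = -8.8
Slice 2: Δl = 1.5/cos(-2.2°) = 1.501 m; N'_2 = 92·cos(-2.2°) = 91.9; c'Δl = 25.22; W sinα = -3.5
Slice 3: Δl = 1.6/cos5.3° = 1.607 m; N'_3 = 145·cos5.3° = 144.4; c'Δl = 27.00; W sinα = 13.4
Slice 4: Δl = 2.7/cos15.8° = 2.806 m; N'_4 = 289·cos15.8° = 278.1; c'Δl = 47.14; W sinα = 78.7
Slice 5: Δl = 2.2/cos28.6° = 2.506 m; N'_5 = 194·cos28.6° = 170.3; c'Δl = 42.10; W sinα = 92.9
Slice 6: Δl = 1.8/cos40.2° = 2.357 m; N'_6 = 112·cos40.2° = 85.5; c'Δl = 39.59; W sinα = 72.3
Slice 7: Δl = 1.8/cos52.8° = 2.977 m; N'_7 = 47·cos52.8° = 28.4; c'Δl = 50.02; W sinα = 37.4
Σc'Δl = 265.2 kN/m; ΣN' = 845.9 kN/m; ΣW sinα = 282.3 kN/m
Resisting = 265.2 + 845.9·tan30.9° = 265.2 + 506.2 = 771.5 kN/m
FS = 771.5 / 282.3 = 2.733

FS = 2.73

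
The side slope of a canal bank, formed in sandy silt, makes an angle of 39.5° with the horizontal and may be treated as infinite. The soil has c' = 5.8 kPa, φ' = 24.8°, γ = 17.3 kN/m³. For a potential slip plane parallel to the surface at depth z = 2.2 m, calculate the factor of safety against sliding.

For an infinite slope with a slip plane parallel to the surface (no pore pressure): FS = [c' + γz cos²β tanφ'] / [γz sinβ cosβ].
γz = 17.3·2.2 = 38.06 kN/m²
Numerator = 5.8 + 38.06·cos²39.5°·tan24.8° = 5.8 + 38.06·0.5954·0.4621 = 16.271 kPa
Denominator = 38.06·sin39.5°·cos39.5° = 38.06·0.6361·0.7716 = 18.680 kPa
FS = 16.271 / 18.680 = 0.871

FS = 0.87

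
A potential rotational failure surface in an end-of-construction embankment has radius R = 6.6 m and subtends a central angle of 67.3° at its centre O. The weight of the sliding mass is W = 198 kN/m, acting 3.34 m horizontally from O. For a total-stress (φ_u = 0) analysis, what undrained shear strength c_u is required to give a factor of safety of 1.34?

c_u = 17.3 kPa

FS = c_u·L_a·R / (W·d), so c_u = FS·W·d / (L_a·R).
Arc length L_a = R·θ = 6.6·(67.3°·π/180) = 6.6·1.1746 = 7.75 m
c_u = 1.34·198·3.34 / (7.75·6.6) = 886.2 / 51.17 = 17.32 kPa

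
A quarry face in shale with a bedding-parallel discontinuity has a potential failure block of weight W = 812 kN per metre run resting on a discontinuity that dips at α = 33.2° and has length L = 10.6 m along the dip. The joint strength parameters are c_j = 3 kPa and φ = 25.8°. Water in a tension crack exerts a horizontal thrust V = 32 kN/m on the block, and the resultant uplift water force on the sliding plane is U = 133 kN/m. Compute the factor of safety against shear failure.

Resolving the block weight along and normal to the plane and applying the Mohr–Coulomb strength on the joint:
N' = W cosα − U − V sinα = 812·cos33.2° − 133 − 32·sin33.2° = 528.9 kN/m
Driving force T = W sinα + V cosα = 812·sin33.2° + 32·cos33.2° = 471.4 kN/m
Resisting force R = c_j·L + N'·tanφ = 3·10.6 + 528.9·tan25.8° = 31.8 + 255.7 = 287.5 kN/m
FS = R / T = 287.5 / 471.4 = 0.610

FS = 0.61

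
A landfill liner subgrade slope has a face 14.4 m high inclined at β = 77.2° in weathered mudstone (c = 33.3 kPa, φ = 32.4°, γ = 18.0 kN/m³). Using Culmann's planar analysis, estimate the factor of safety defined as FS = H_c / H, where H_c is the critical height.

FS = 1.46

H_c = (4c/γ) · sinβ cosφ / [1 − cos(β − φ)]
    = (4·33.3/18.0) · sin77.2°·cos32.4° / [1 − cos44.8°]
    = 7.400 · 0.8233 / 0.2904 = 20.98 m
FS = H_c / H = 20.98 / 14.4 = 1.457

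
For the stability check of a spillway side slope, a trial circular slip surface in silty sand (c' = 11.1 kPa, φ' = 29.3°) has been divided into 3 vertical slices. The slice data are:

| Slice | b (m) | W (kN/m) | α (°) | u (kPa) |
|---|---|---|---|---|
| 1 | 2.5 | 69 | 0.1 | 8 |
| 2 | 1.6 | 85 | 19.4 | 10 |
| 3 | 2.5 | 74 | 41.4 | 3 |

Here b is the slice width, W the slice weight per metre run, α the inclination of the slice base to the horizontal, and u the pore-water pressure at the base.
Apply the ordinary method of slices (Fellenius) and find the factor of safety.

FS = 2.23

Ordinary method of slices: FS = Σ[c'·Δl_i + (W_i cosα_i − u_i·Δl_i)·tanφ'] / Σ W_i sinα_i, with Δl_i = b_i / cosα_i.
Slice 1: Δl = 2.5/cos0.1° = 2.500 m; N'_1 = 69·cos0.1° − 8·2.500 = 49.0; c'Δl = 27.75; W sinα = 0.1
Slice 2: Δl = 1.6/cos19.4° = 1.696 m; N'_2 = 85·cos19.4° − 10·1.696 = 63.2; c'Δl = 18.83; W sinα = 28.2
Slice 3: Δl = 2.5/cos41.4° = 3.333 m; N'_3 = 74·cos41.4° − 3·3.333 = 45.5; c'Δl = 36.99; W sinα = 48.9
Σc'Δl = 83.6 kN/m; ΣN' = 157.7 kN/m; ΣW sinα = 77.3 kN/m
Resisting = 83.6 + 157.7·tan29.3° = 83.6 + 88.5 = 172.1 kN/m
FS = 172.1 / 77.3 = 2.226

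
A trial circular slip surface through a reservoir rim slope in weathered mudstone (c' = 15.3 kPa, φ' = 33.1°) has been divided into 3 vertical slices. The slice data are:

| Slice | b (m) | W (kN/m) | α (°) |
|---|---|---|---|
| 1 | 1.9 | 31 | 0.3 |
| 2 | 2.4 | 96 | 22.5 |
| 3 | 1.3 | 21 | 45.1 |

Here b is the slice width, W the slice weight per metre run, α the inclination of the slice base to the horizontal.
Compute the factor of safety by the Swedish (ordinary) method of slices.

FS = 3.57

Ordinary method of slices: FS = Σ[c'·Δl_i + (W_i cosα_i)·tanφ'] / Σ W_i sinα_i, with Δl_i = b_i / cosα_i.
Slice 1: Δl = 1.9/cos0.3° = 1.900 m; N'_1 = 31·cos0.3° = 31.0; c'Δl = 29.07; W sinα = 0.2
Slice 2: Δl = 2.4/cos22.5° = 2.598 m; N'_2 = 96·cos22.5° = 88.7; c'Δl = 39.75; W sinα = 36.7
Slice 3: Δl = 1.3/cos45.1° = 1.842 m; N'_3 = 21·cos45.1° = 14.8; c'Δl = 28.18; W sinα = 14.9
Σc'Δl = 97.0 kN/m; ΣN' = 134.5 kN/m; ΣW sinα = 51.8 kN/m
Resisting = 97.0 + 134.5·tan33.1° = 97.0 + 87.7 = 184.7 kN/m
FS = 184.7 / 51.8 = 3.567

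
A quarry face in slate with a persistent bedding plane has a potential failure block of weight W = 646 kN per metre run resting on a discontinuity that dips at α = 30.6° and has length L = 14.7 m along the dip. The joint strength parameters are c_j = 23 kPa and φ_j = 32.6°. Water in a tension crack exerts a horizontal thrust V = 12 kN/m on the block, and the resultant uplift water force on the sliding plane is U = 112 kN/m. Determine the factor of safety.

FS = 1.82

Resolving the block weight along and normal to the plane and applying the Mohr–Coulomb strength on the joint:
N' = W cosα − U − V sinα = 646·cos30.6° − 112 − 12·sin30.6° = 437.9 kN/m
Driving force T = W sinα + V cosα = 646·sin30.6° + 12·cos30.6° = 339.2 kN/m
Resisting force R = c_j·L + N'·tanφ_j = 23·14.7 + 437.9·tan32.6° = 338.1 + 280.1 = 618.2 kN/m
FS = R / T = 618.2 / 339.2 = 1.823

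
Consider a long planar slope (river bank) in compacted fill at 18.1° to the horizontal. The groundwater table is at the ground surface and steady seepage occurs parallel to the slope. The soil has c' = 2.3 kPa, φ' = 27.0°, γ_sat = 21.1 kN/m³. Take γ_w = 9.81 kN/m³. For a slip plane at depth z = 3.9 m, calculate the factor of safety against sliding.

With seepage parallel to the slope and the water table at the surface, the effective normal stress on the slip plane uses the buoyant unit weight γ' = γ_sat − γ_w while the driving shear stress uses γ_sat:
FS = [c' + γ' z cos²β tanφ'] / [γ_sat z sinβ cosβ]
γ' = 21.1 − 9.81 = 11.29 kN/m³
Numerator = 2.3 + 11.29·3.9·cos²18.1°·tan27.0° = 2.3 + 11.29·3.9·0.9035·0.5095 = 22.570 kPa
Denominator = 21.1·3.9·sin18.1°·cos18.1° = 21.1·3.9·0.3107·0.9505 = 24.300 kPa
FS = 22.570 / 24.300 = 0.929

FS = 0.93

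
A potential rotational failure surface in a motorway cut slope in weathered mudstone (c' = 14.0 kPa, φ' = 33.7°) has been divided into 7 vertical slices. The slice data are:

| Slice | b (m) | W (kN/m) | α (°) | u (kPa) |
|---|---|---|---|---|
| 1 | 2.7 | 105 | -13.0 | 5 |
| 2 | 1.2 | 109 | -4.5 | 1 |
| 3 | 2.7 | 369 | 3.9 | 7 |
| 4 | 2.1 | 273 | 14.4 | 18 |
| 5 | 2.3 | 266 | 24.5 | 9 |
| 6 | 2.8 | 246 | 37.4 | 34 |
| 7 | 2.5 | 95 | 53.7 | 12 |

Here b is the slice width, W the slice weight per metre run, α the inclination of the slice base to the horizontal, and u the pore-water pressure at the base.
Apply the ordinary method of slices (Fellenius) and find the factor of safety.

Ordinary method of slices: FS = Σ[c'·Δl_i + (W_i cosα_i − u_i·Δl_i)·tanφ'] / Σ W_i sinα_i, with Δl_i = b_i / cosα_i.
Slice 1: Δl = 2.7/cos(-13.0°) = 2.771 m; N'_1 = 105·cos(-13.0°) − 5·2.771 = 88.5; c'Δl = 38.79; W sinα = -23.6
Slice 2: Δl = 1.2/cos(-4.5°) = 1.204 m; N'_2 = 109·cos(-4.5°) − 1·1.204 = 107.5; c'Δl = 16.85; W sinα = -8.6
Slice 3: Δl = 2.7/cos3.9° = 2.706 m; N'_3 = 369·cos3.9° − 7·2.706 = 349.2; c'Δl = 37.89; W sinα = 25.1
Slice 4: Δl = 2.1/cos14.4° = 2.168 m; N'_4 = 273·cos14.4° − 18·2.168 = 225.4; c'Δl = 30.35; W sinα = 67.9
Slice 5: Δl = 2.3/cos24.5° = 2.528 m; N'_5 = 266·cos24.5° − 9·2.528 = 219.3; c'Δl = 35.39; W sinα = 110.3
Slice 6: Δl = 2.8/cos37.4° = 3.525 m; N'_6 = 246·cos37.4° − 34·3.525 = 75.6; c'Δl = 49.34; W sinα = 149.4
Slice 7: Δl = 2.5/cos53.7° = 4.223 m; N'_7 = 95·cos53.7° − 12·4.223 = 5.6; c'Δl = 59.12; W sinα = 76.6
Σc'Δl = 267.7 kN/m; ΣN' = 1071.0 kN/m; ΣW sinα = 397.1 kN/m
Resisting = 267.7 + 1071.0·tan33.7° = 267.7 + 714.2 = 982.0 kN/m
FS = 982.0 / 397.1 = 2.473

FS = 2.47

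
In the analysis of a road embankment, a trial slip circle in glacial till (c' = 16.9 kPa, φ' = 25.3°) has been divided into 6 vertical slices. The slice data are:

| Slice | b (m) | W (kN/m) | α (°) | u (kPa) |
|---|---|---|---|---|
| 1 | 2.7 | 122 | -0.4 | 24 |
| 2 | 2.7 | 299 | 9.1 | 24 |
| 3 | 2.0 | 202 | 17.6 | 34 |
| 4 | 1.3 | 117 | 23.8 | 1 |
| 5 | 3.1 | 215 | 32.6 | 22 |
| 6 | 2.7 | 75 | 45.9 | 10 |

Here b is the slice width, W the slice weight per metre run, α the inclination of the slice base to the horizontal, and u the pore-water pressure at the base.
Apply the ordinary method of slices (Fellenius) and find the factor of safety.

FS = 1.77

Ordinary method of slices: FS = Σ[c'·Δl_i + (W_i cosα_i − u_i·Δl_i)·tanφ'] / Σ W_i sinα_i, with Δl_i = b_i / cosα_i.
Slice 1: Δl = 2.7/cos(-0.4°) = 2.700 m; N'_1 = 122·cos(-0.4°) − 24·2.700 = 57.2; c'Δl = 45.63; W sinα = -0.9
Slice 2: Δl = 2.7/cos9.1° = 2.734 m; N'_2 = 299·cos9.1° − 24·2.734 = 229.6; c'Δl = 46.21; W sinα = 47.3
Slice 3: Δl = 2.0/cos17.6° = 2.098 m; N'_3 = 202·cos17.6° − 34·2.098 = 121.2; c'Δl = 35.46; W sinα = 61.1
Slice 4: Δl = 1.3/cos23.8° = 1.421 m; N'_4 = 117·cos23.8° − 1·1.421 = 105.6; c'Δl = 24.01; W sinα = 47.2
Slice 5: Δl = 3.1/cos32.6° = 3.680 m; N'_5 = 215·cos32.6° − 22·3.680 = 100.2; c'Δl = 62.19; W sinα = 115.8
Slice 6: Δl = 2.7/cos45.9° = 3.880 m; N'_6 = 75·cos45.9° − 10·3.880 = 13.4; c'Δl = 65.57; W sinα = 53.9
Σc'Δl = 279.1 kN/m; ΣN' = 627.2 kN/m; ΣW sinα = 324.4 kN/m
Resisting = 279.1 + 627.2·tan25.3° = 279.1 + 296.5 = 575.6 kN/m
FS = 575.6 / 324.4 = 1.774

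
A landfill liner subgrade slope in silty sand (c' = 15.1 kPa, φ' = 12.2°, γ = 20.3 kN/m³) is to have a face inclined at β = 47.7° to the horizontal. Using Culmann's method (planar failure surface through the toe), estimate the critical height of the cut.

Culmann's analysis gives the critical failure plane at α_cr = (β + φ')/2 = (47.7 + 12.2)/2 = 30.0°, and the critical height
H_c = (4c'/γ) · sinβ cosφ' / [1 − cos(β − φ')]
    = (4·15.1/20.3) · sin47.7°·cos12.2° / [1 − cos(35.5°)]
    = 2.975 · 0.7396·0.9774 / [1 − 0.8141]
    = 2.975 · 0.7229 / 0.1859
    = 11.57 m

H_c = 11.57 m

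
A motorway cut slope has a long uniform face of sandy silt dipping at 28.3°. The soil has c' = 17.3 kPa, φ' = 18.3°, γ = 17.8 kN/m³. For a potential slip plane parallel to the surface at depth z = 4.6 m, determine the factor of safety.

FS = 1.12

For an infinite slope with a slip plane parallel to the surface (no pore pressure): FS = [c' + γz cos²β tanφ'] / [γz sinβ cosβ].
γz = 17.8·4.6 = 81.88 kN/m²
Numerator = 17.3 + 81.88·cos²28.3°·tan18.3° = 17.3 + 81.88·0.7752·0.3307 = 38.293 kPa
Denominator = 81.88·sin28.3°·cos28.3° = 81.88·0.4741·0.8805 = 34.179 kPa
FS = 38.293 / 34.179 = 1.120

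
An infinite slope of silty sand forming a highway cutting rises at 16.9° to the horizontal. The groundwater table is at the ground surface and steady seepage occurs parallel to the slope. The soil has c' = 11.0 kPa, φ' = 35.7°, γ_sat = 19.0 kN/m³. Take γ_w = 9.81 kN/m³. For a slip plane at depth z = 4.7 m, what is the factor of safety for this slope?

FS = 1.59

With seepage parallel to the slope and the water table at the surface, the effective normal stress on the slip plane uses the buoyant unit weight γ' = γ_sat − γ_w while the driving shear stress uses γ_sat:
FS = [c' + γ' z cos²β tanφ'] / [γ_sat z sinβ cosβ]
γ' = 19.0 − 9.81 = 9.19 kN/m³
Numerator = 11.0 + 9.19·4.7·cos²16.9°·tan35.7° = 11.0 + 9.19·4.7·0.9155·0.7186 = 39.414 kPa
Denominator = 19.0·4.7·sin16.9°·cos16.9° = 19.0·4.7·0.2907·0.9568 = 24.839 kPa
FS = 39.414 / 24.839 = 1.587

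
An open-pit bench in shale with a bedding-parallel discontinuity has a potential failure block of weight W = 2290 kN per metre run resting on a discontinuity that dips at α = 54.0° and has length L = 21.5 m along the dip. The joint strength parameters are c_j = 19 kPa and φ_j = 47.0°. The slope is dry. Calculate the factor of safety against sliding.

Resolving the block weight along and normal to the plane and applying the Mohr–Coulomb strength on the joint:
N' = W cosα = 2290·cos54.0° = 1346.0 kN/m
Driving force T = W sinα = 2290·sin54.0° = 1852.6 kN/m
Resisting force R = c_j·L + N'·tanφ_j = 19·21.5 + 1346.0·tan47.0° = 408.5 + 1443.4 = 1851.9 kN/m
FS = R / T = 1851.9 / 1852.6 = 1.000

FS = 1.00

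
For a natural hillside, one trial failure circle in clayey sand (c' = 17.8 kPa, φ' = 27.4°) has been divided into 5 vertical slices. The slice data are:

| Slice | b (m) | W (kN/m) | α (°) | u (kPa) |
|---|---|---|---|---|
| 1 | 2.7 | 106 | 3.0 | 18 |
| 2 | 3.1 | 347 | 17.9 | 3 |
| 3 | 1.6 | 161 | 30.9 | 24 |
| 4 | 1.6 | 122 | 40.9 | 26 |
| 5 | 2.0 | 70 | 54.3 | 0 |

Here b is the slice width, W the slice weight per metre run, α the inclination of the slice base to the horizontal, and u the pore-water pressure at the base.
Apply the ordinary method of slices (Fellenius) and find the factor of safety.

Ordinary method of slices: FS = Σ[c'·Δl_i + (W_i cosα_i − u_i·Δl_i)·tanφ'] / Σ W_i sinα_i, with Δl_i = b_i / cosα_i.
Slice 1: Δl = 2.7/cos3.0° = 2.704 m; N'_1 = 106·cos3.0° − 18·2.704 = 57.2; c'Δl = 48.13; W sinα = 5.5
Slice 2: Δl = 3.1/cos17.9° = 3.258 m; N'_2 = 347·cos17.9° − 3·3.258 = 320.4; c'Δl = 57.99; W sinα = 106.7
Slice 3: Δl = 1.6/cos30.9° = 1.865 m; N'_3 = 161·cos30.9° − 24·1.865 = 93.4; c'Δl = 33.19; W sinα = 82.7
Slice 4: Δl = 1.6/cos40.9° = 2.117 m; N'_4 = 122·cos40.9° − 26·2.117 = 37.2; c'Δl = 37.68; W sinα = 79.9
Slice 5: Δl = 2.0/cos54.3° = 3.427 m; N'_5 = 70·cos54.3° − 0·3.427 = 40.8; c'Δl = 61.01; W sinα = 56.8
Σc'Δl = 238.0 kN/m; ΣN' = 549.0 kN/m; ΣW sinα = 331.6 kN/m
Resisting = 238.0 + 549.0·tan27.4° = 238.0 + 284.6 = 522.6 kN/m
FS = 522.6 / 331.6 = 1.576

FS = 1.58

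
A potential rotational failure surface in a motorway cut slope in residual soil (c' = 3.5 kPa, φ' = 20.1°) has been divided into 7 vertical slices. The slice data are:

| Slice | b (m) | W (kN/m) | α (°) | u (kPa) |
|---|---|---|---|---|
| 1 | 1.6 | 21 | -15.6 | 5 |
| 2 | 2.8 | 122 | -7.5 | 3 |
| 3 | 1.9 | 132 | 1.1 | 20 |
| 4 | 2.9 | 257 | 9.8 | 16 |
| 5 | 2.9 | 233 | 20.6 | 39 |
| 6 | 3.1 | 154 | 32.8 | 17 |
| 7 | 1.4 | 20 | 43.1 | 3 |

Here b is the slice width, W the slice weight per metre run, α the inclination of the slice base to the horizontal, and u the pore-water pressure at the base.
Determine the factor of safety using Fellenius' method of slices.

Ordinary method of slices: FS = Σ[c'·Δl_i + (W_i cosα_i − u_i·Δl_i)·tanφ'] / Σ W_i sinα_i, with Δl_i = b_i / cosα_i.
Slice 1: Δl = 1.6/cos(-15.6°) = 1.661 m; N'_1 = 21·cos(-15.6°) − 5·1.661 = 11.9; c'Δl = 5.81; W sinα = -5.6
Slice 2: Δl = 2.8/cos(-7.5°) = 2.824 m; N'_2 = 122·cos(-7.5°) − 3·2.824 = 112.5; c'Δl = 9.88; W sinα = -15.9
Slice 3: Δl = 1.9/cos1.1° = 1.900 m; N'_3 = 132·cos1.1° − 20·1.900 = 94.0; c'Δl = 6.65; W sinα = 2.5
Slice 4: Δl = 2.9/cos9.8° = 2.943 m; N'_4 = 257·cos9.8° − 16·2.943 = 206.2; c'Δl = 10.30; W sinα = 43.7
Slice 5: Δl = 2.9/cos20.6° = 3.098 m; N'_5 = 233·cos20.6° − 39·3.098 = 97.3; c'Δl = 10.84; W sinα = 82.0
Slice 6: Δl = 3.1/cos32.8° = 3.688 m; N'_6 = 154·cos32.8° − 17·3.688 = 66.8; c'Δl = 12.91; W sinα = 83.4
Slice 7: Δl = 1.4/cos43.1° = 1.917 m; N'_7 = 20·cos43.1° − 3·1.917 = 8.9; c'Δl = 6.71; W sinα = 13.7
Σc'Δl = 63.1 kN/m; ΣN' = 597.4 kN/m; ΣW sinα = 203.8 kN/m
Resisting = 63.1 + 597.4·tan20.1° = 63.1 + 218.6 = 281.7 kN/m
FS = 281.7 / 203.8 = 1.383

FS = 1.38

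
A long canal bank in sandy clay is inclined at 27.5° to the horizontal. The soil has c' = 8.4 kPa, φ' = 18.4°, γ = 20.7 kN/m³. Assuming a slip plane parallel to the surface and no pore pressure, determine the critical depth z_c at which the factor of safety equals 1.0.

z_c = 2.74 m

Setting FS = 1.00 in FS = [c' + γz cos²β tanφ'] / [γz sinβ cosβ] and solving for z:
z = c' / [γ cosβ (FS·sinβ − cosβ·tanφ')]
  = 8.4 / [20.7·cos27.5°·(1.00·sin27.5° − cos27.5°·tan18.4°)]
  = 8.4 / [20.7·0.8870·(1.00·0.4617 − 0.8870·0.3327)]
  = 8.4 / 3.0604 = 2.745 m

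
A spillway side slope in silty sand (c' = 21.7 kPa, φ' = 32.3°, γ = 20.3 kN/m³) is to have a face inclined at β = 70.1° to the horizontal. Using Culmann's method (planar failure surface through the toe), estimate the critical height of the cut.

H_c = 16.19 m

Culmann's analysis gives the critical failure plane at α_cr = (β + φ')/2 = (70.1 + 32.3)/2 = 51.2°, and the critical height
H_c = (4c'/γ) · sinβ cosφ' / [1 − cos(β − φ')]
    = (4·21.7/20.3) · sin70.1°·cos32.3° / [1 − cos(37.8°)]
    = 4.276 · 0.9403·0.8453 / [1 − 0.7902]
    = 4.276 · 0.7948 / 0.2098
    = 16.19 m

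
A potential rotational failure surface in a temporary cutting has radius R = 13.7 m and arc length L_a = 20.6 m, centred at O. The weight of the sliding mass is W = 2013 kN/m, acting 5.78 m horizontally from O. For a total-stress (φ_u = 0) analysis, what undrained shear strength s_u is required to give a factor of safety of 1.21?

s_u = 49.9 kPa

FS = s_u·L_a·R / (W·d), so s_u = FS·W·d / (L_a·R).
s_u = 1.21·2013·5.78 / (20.60·13.7) = 14078.5 / 282.22 = 49.88 kPa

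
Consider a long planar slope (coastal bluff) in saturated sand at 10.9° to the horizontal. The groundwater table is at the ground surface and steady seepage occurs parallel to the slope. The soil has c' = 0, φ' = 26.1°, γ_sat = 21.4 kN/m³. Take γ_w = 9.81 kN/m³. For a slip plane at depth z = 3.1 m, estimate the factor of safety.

FS = 1.38

With seepage parallel to the slope and the water table at the surface, the effective normal stress on the slip plane uses the buoyant unit weight γ' = γ_sat − γ_w while the driving shear stress uses γ_sat:
FS = [c' + γ' z cos²β tanφ'] / [γ_sat z sinβ cosβ]
(For c' = 0 this reduces to FS = (γ'/γ_sat)·tanφ'/tanβ.)
γ' = 21.4 − 9.81 = 11.59 kN/m³
Numerator = 0.0 + 11.59·3.1·cos²10.9°·tan26.1° = 0.0 + 11.59·3.1·0.9642·0.4899 = 16.972 kPa
Denominator = 21.4·3.1·sin10.9°·cos10.9° = 21.4·3.1·0.1891·0.9820 = 12.318 kPa
FS = 16.972 / 12.318 = 1.378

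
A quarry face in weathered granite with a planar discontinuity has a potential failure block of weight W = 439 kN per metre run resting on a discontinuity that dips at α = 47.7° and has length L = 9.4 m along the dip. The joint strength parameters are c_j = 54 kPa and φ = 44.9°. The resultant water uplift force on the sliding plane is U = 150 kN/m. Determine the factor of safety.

Resolving the block weight along and normal to the plane and applying the Mohr–Coulomb strength on the joint:
N' = W cosα − U = 439·cos47.7° − 150 = 145.5 kN/m
Driving force T = W sinα = 439·sin47.7° = 324.7 kN/m
Resisting force R = c_j·L + N'·tanφ = 54·9.4 + 145.5·tan44.9° = 507.6 + 144.9 = 652.5 kN/m
FS = R / T = 652.5 / 324.7 = 2.010

FS = 2.01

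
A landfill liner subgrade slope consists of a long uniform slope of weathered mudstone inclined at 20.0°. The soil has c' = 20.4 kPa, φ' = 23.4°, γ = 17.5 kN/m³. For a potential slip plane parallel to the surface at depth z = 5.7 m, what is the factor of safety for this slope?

For an infinite slope with a slip plane parallel to the surface (no pore pressure): FS = [c' + γz cos²β tanφ'] / [γz sinβ cosβ].
γz = 17.5·5.7 = 99.75 kN/m²
Numerator = 20.4 + 99.75·cos²20.0°·tan23.4° = 20.4 + 99.75·0.8830·0.4327 = 58.516 kPa
Denominator = 99.75·sin20.0°·cos20.0° = 99.75·0.3420·0.9397 = 32.059 kPa
FS = 58.516 / 32.059 = 1.825

FS = 1.83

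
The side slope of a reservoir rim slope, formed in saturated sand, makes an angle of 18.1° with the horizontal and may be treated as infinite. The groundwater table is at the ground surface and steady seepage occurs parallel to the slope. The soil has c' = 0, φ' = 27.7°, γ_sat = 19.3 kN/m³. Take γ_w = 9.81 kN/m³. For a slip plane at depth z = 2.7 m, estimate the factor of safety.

FS = 0.79

With seepage parallel to the slope and the water table at the surface, the effective normal stress on the slip plane uses the buoyant unit weight γ' = γ_sat − γ_w while the driving shear stress uses γ_sat:
FS = [c' + γ' z cos²β tanφ'] / [γ_sat z sinβ cosβ]
(For c' = 0 this reduces to FS = (γ'/γ_sat)·tanφ'/tanβ.)
γ' = 19.3 − 9.81 = 9.49 kN/m³
Numerator = 0.0 + 9.49·2.7·cos²18.1°·tan27.7° = 0.0 + 9.49·2.7·0.9035·0.5250 = 12.154 kPa
Denominator = 19.3·2.7·sin18.1°·cos18.1° = 19.3·2.7·0.3107·0.9505 = 15.388 kPa
FS = 12.154 / 15.388 = 0.790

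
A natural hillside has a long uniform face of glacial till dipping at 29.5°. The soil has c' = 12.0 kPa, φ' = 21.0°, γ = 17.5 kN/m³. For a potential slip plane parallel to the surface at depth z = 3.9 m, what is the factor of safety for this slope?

For an infinite slope with a slip plane parallel to the surface (no pore pressure): FS = [c' + γz cos²β tanφ'] / [γz sinβ cosβ].
γz = 17.5·3.9 = 68.25 kN/m²
Numerator = 12.0 + 68.25·cos²29.5°·tan21.0° = 12.0 + 68.25·0.7575·0.3839 = 31.846 kPa
Denominator = 68.25·sin29.5°·cos29.5° = 68.25·0.4924·0.8704 = 29.251 kPa
FS = 31.846 / 29.251 = 1.089

FS = 1.09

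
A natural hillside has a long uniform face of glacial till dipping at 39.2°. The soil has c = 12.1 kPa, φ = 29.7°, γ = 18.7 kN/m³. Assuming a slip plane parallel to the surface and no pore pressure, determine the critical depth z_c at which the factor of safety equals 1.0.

z_c = 4.39 m

Setting FS = 1.00 in FS = [c + γz cos²β tanφ] / [γz sinβ cosβ] and solving for z:
z = c / [γ cosβ (FS·sinβ − cosβ·tanφ)]
  = 12.1 / [18.7·cos39.2°·(1.00·sin39.2° − cos39.2°·tan29.7°)]
  = 12.1 / [18.7·0.7749·(1.00·0.6320 − 0.7749·0.5704)]
  = 12.1 / 2.7535 = 4.394 m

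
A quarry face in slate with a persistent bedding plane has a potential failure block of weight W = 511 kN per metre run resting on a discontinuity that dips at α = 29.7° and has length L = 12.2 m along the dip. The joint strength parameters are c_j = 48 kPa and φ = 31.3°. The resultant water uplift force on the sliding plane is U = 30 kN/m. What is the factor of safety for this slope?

Resolving the block weight along and normal to the plane and applying the Mohr–Coulomb strength on the joint:
N' = W cosα − U = 511·cos29.7° − 30 = 413.9 kN/m
Driving force T = W sinα = 511·sin29.7° = 253.2 kN/m
Resisting force R = c_j·L + N'·tanφ = 48·12.2 + 413.9·tan31.3° = 585.6 + 251.6 = 837.2 kN/m
FS = R / T = 837.2 / 253.2 = 3.307

FS = 3.31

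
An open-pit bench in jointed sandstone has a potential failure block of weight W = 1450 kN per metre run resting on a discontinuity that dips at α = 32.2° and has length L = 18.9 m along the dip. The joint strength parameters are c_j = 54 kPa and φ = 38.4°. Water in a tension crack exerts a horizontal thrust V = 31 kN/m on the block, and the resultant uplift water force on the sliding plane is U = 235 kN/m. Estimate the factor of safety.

Resolving the block weight along and normal to the plane and applying the Mohr–Coulomb strength on the joint:
N' = W cosα − U − V sinα = 1450·cos32.2° − 235 − 31·sin32.2° = 975.5 kN/m
Driving force T = W sinα + V cosα = 1450·sin32.2° + 31·cos32.2° = 798.9 kN/m
Resisting force R = c_j·L + N'·tanφ = 54·18.9 + 975.5·tan38.4° = 1020.6 + 773.1 = 1793.7 kN/m
FS = R / T = 1793.7 / 798.9 = 2.245

FS = 2.25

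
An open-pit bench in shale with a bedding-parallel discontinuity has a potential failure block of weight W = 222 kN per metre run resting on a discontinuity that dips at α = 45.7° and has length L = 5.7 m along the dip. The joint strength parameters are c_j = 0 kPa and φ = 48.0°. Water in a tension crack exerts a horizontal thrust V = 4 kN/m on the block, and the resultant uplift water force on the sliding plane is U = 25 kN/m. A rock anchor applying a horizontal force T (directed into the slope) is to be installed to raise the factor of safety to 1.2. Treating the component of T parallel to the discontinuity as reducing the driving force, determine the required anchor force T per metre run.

Resolving forces along and normal to the sliding plane, with the horizontal anchor force T adding T·sinα to the effective normal force and T·cosα acting up the plane against the driving force:
FS = [c_jL + (W cosα − U − V sinα + T sinα) tanφ] / [W sinα + V cosα − T cosα]
Without the anchor: N' = 127.2 kN/m, driving T_d = 161.7 kN/m, resisting R = 0·5.7 + 127.2·tan48.0° = 141.3 kN/m, FS = 0.87.
Setting FS = 1.2 and solving for T:
1.2·(161.7 − T cos45.7°) = 141.3 + T sin45.7°·tan48.0°
T·(sin45.7°·tan48.0° + 1.2·cos45.7°) = 1.2·161.7 − 141.3
T·(0.7157·1.1106 + 1.2·0.6984) = 194.0 − 141.3 = 52.8
T·1.6330 = 52.8
T = 32.3 kN/m

T = 32 kN/m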